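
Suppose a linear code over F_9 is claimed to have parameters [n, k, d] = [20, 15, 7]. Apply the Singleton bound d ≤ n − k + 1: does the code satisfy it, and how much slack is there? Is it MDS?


Singleton RHS = n − k + 1 = 6, slack = -1, bound violated (no such code; not MDS).

Singleton bound: d ≤ n − k + 1.
Here n = 20, k = 15, so n − k + 1 = 6.
Given d = 7, check d ≤ 6: NO.
Slack = (n − k + 1) − d = -1.
The slack is negative: d = 7 exceeds n − k + 1 = 6 by 1, so the Singleton bound is violated and no linear [20, 15, 7]_9 code can exist. In particular it is not MDS (MDS requires d = n − k + 1 exactly).
Description: the claimed parameters are [20, 15, 7]_9; such a code would be impossible (violates the Singleton bound).


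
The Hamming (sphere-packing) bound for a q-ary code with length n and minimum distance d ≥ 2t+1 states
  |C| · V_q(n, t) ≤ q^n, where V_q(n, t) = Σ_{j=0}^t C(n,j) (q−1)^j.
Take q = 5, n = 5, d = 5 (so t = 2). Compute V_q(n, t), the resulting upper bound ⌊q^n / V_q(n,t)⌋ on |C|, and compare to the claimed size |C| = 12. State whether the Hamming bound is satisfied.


V_q(n, t) = 181, q^n = 3125, Hamming bound = 17, |C| = 12 ≤ bound (satisfied).

Step 1: Compute V_q(n, t) = Σ_{j=0}^2 C(n, j) (q−1)^j.
  j = 0: C(5,0)·(4)^0 = 1·1 = 1.
  j = 1: C(5,1)·(4)^1 = 5·4 = 20.
  j = 2: C(5,2)·(4)^2 = 10·16 = 160.
  V_q(n, t) = 1 + 20 + 160 = 181.
Step 2: q^n = 5^5 = 3125.
Step 3: Hamming bound ⌊q^n / V_q(n,t)⌋ = ⌊3125/181⌋ = 17.
Step 4: Compare |C| = 12 to 17: satisfied.
The claimed |C| lies below the Hamming bound.


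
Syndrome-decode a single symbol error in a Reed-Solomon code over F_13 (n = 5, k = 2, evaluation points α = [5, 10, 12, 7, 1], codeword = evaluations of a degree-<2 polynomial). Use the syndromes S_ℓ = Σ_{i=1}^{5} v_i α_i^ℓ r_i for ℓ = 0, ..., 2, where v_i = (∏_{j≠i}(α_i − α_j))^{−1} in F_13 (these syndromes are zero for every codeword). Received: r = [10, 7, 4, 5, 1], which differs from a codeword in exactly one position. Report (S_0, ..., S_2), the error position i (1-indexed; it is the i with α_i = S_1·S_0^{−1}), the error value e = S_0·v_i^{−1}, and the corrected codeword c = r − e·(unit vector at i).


S = (9, 6, 4), error at position 1, error magnitude e = 2, c = [8, 7, 4, 5, 1].

Step 1: column multipliers v_i = (∏_{j≠i}(α_i − α_j))^{−1} mod 13.
  i = 1 (α = 5): (5−10)(5−12)(5−7)(5−1) = (−5)·(−7)·(−2)·4 = −280 ≡ 6, so v_1 = 6^{−1} = 11 (mod 13).
  i = 2 (α = 10): (10−5)(10−12)(10−7)(10−1) = 5·(−2)·3·9 = −270 ≡ 3, so v_2 = 3^{−1} = 9 (mod 13).
  i = 3 (α = 12): (12−5)(12−10)(12−7)(12−1) = 7·2·5·11 = 770 ≡ 3, so v_3 = 3^{−1} = 9 (mod 13).
  i = 4 (α = 7): (7−5)(7−10)(7−12)(7−1) = 2·(−3)·(−5)·6 = 180 ≡ 11, so v_4 = 11^{−1} = 6 (mod 13).
  i = 5 (α = 1): (1−5)(1−10)(1−12)(1−7) = (−4)·(−9)·(−11)·(−6) = 2376 ≡ 10, so v_5 = 10^{−1} = 4 (mod 13).
  v = [11, 9, 9, 6, 4].
Step 2: syndromes of r = [10, 7, 4, 5, 1] (all sums mod 13).
  S_0 = Σ v_i r_i = 11·10 + 9·7 + 9·4 + 6·5 + 4·1 = 243 ≡ 9.
  S_1 = Σ v_i α_i r_i = 11·5·10 + 9·10·7 + 9·12·4 + 6·7·5 + 4·1·1 = 1826 ≡ 6.
  α_i^2 mod 13 = [12, 9, 1, 10, 1].
  S_2 = Σ v_i α_i^2 r_i = 11·12·10 + 9·9·7 + 9·1·4 + 6·10·5 + 4·1·1 = 2227 ≡ 4.
  S = (9, 6, 4) ≠ 0, so r is not a codeword (an error is present).
Step 3: locate the error. For a single error e at position i, S_ℓ = v_i·e·α_i^ℓ, so α_err = S_1/S_0.
  S_0^{−1} = 9^{−1} = 3 (mod 13), so α_err = 6·3 = 18 ≡ 5 = α_1. Error position i = 1.
  Consistency check: S_2/S_1 = 4·11 = 44 ≡ 5 = α_err ✓ (single-error assumption holds).
Step 4: error magnitude e = S_0/v_1 = S_0·∏_{j≠1}(α_1 − α_j) = 9·6 = 54 ≡ 2 (mod 13).
Step 5: correct position 1: c_1 = r_1 − e = 10 − 2 ≡ 8 (mod 13). Hence c = [8, 7, 4, 5, 1].
  Check: interpolating c through the α_i gives m(x) = 9 + 5·x (degree < 2) with m(α_i) = c_i for every i, so c is indeed a codeword.


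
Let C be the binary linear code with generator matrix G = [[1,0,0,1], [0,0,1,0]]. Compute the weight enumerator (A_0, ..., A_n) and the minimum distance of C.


Weight distribution: A_0 = 1, A_1 = 1, A_2 = 1, A_3 = 1. Minimum distance d = 1.

Enumerate all 2^2 = 4 messages m ∈ F_2^2.
For each, compute codeword c = mG in F_2^4, then tally its weight.
  m = 00 → c = 0000, weight = 0.
  m = 10 → c = 1001, weight = 2.
  m = 01 → c = 0010, weight = 1.
  m = 11 → c = 1011, weight = 3.
Tally weights:
  weight 0: 1 codewords.
  weight 1: 1 codewords.
  weight 2: 1 codewords.
  weight 3: 1 codewords.
Minimum distance d = smallest w > 0 with A_w > 0 = 1.
Sanity: Σ A_w = 4 = 2^2 = 4 ✓.


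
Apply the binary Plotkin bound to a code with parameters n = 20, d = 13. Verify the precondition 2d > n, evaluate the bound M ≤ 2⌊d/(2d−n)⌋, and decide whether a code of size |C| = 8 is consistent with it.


Plotkin bound M ≤ 4; given |C| = 8 > bound (violated).

Check applicability: 2d = 26, n = 20.
2d − n = 6 > 0, so Plotkin applies.
Compute d/(2d−n) = 13/6 ≈ 2.1667.
⌊d/(2d−n)⌋ = 2.
Plotkin bound: M ≤ 2·2 = 4.
Given |C| = 8, check: VIOLATED.
This |C| is above the Plotkin bound, so no binary code with n = 20, d = 13 and 8 codewords exists.


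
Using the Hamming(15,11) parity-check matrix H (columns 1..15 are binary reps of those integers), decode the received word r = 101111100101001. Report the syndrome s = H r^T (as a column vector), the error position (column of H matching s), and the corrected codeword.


s = (1, 0, 1, 1)^T, error position = 11, corrected codeword c = 101111100111001

Compute s = H r^T mod 2 one row at a time:
  s_1 = 0 + 0 + 1 + 0 + 1 + 0 + 0 + 1 = 3 ≡ 1 (mod 2).
  s_2 = 1 + 1 + 1 + 1 + 1 + 0 + 0 + 1 = 6 ≡ 0 (mod 2).
  s_3 = 0 + 1 + 1 + 1 + 1 + 0 + 0 + 1 = 5 ≡ 1 (mod 2).
  s_4 = 1 + 1 + 1 + 1 + 0 + 0 + 0 + 1 = 5 ≡ 1 (mod 2).
s = (1, 0, 1, 1)^T — this equals column 11 of H (binary 1011), so error is at position 11.
Correct: flip bit 11 of r = 101111100101001 to get c = 101111100111001.


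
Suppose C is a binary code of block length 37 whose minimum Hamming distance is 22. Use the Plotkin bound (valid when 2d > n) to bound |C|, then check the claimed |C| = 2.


Plotkin bound M ≤ 6; given |C| = 2 ≤ bound (satisfied).

Check applicability: 2d = 44, n = 37.
2d − n = 7 > 0, so Plotkin applies.
Compute d/(2d−n) = 22/7 ≈ 3.1429.
⌊d/(2d−n)⌋ = 3.
Plotkin bound: M ≤ 2·3 = 6.
Given |C| = 2, check: satisfied.
This |C| is below the Plotkin bound.


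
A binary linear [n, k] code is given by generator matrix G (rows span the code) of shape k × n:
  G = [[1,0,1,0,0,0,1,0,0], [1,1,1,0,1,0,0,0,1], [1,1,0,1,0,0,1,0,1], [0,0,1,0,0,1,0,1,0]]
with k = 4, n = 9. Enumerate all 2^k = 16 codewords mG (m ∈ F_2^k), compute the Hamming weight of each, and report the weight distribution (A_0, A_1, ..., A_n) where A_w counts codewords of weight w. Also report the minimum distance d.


Weight distribution: A_0 = 1, A_3 = 3, A_4 = 4, A_5 = 4, A_6 = 2, A_7 = 1, A_8 = 1. Minimum distance d = 3.

Enumerate all 2^4 = 16 messages m ∈ F_2^4.
For each, compute codeword c = mG in F_2^9, then tally its weight.
  m = 0000 → c = 000000000, weight = 0.
  m = 1000 → c = 101000100, weight = 3.
  m = 0100 → c = 111010001, weight = 5.
  m = 1100 → c = 010010101, weight = 4.
  m = 0010 → c = 110100101, weight = 5.
  m = 1010 → c = 011100001, weight = 4.
  m = 0110 → c = 001110100, weight = 4.
  m = 1110 → c = 100110000, weight = 3.
  m = 0001 → c = 001001010, weight = 3.
  m = 1001 → c = 100001110, weight = 4.
  m = 0101 → c = 110011011, weight = 6.
  m = 1101 → c = 011011111, weight = 7.
  m = 0011 → c = 111101111, weight = 8.
  m = 1011 → c = 010101011, weight = 5.
  m = 0111 → c = 000111110, weight = 5.
  m = 1111 → c = 101111010, weight = 6.
Tally weights:
  weight 0: 1 codewords.
  weight 3: 3 codewords.
  weight 4: 4 codewords.
  weight 5: 4 codewords.
  weight 6: 2 codewords.
  weight 7: 1 codewords.
  weight 8: 1 codewords.
Minimum distance d = smallest w > 0 with A_w > 0 = 3.
Sanity: Σ A_w = 16 = 2^4 = 16 ✓.


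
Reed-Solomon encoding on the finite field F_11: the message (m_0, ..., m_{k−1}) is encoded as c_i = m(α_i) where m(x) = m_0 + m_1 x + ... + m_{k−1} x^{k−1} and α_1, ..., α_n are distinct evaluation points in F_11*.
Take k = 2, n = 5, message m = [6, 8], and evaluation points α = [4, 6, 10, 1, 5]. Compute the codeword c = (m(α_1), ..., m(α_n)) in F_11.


c = [5, 10, 9, 3, 2]

Message polynomial: m(x) = 6 + 8·x (mod 11).
For each evaluation point α_i, compute m(α_i) mod 11:
  α_1 = 4: Horner steps 8 → 5, so m(4) = 5.
  α_2 = 6: Horner steps 8 → 10, so m(6) = 10.
  α_3 = 10: Horner steps 8 → 9, so m(10) = 9.
  α_4 = 1: Horner steps 8 → 3, so m(1) = 3.
  α_5 = 5: Horner steps 8 → 2, so m(5) = 2.
Codeword c = [5, 10, 9, 3, 2] ∈ F_11^5.


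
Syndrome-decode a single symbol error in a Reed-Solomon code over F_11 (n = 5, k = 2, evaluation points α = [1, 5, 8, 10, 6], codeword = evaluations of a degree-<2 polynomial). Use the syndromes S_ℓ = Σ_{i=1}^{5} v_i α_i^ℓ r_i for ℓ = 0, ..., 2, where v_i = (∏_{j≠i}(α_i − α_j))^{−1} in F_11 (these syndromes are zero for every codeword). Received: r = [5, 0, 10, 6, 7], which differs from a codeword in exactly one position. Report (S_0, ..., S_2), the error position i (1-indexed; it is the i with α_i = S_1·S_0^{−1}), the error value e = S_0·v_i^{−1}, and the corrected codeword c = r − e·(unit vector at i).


S = (6, 5, 6), error at position 4, error magnitude e = 4, c = [5, 0, 10, 2, 7].

Step 1: column multipliers v_i = (∏_{j≠i}(α_i − α_j))^{−1} mod 11.
  i = 1 (α = 1): (1−5)(1−8)(1−10)(1−6) = (−4)·(−7)·(−9)·(−5) = 1260 ≡ 6, so v_1 = 6^{−1} = 2 (mod 11).
  i = 2 (α = 5): (5−1)(5−8)(5−10)(5−6) = 4·(−3)·(−5)·(−1) = −60 ≡ 6, so v_2 = 6^{−1} = 2 (mod 11).
  i = 3 (α = 8): (8−1)(8−5)(8−10)(8−6) = 7·3·(−2)·2 = −84 ≡ 4, so v_3 = 4^{−1} = 3 (mod 11).
  i = 4 (α = 10): (10−1)(10−5)(10−8)(10−6) = 9·5·2·4 = 360 ≡ 8, so v_4 = 8^{−1} = 7 (mod 11).
  i = 5 (α = 6): (6−1)(6−5)(6−8)(6−10) = 5·1·(−2)·(−4) = 40 ≡ 7, so v_5 = 7^{−1} = 8 (mod 11).
  v = [2, 2, 3, 7, 8].
Step 2: syndromes of r = [5, 0, 10, 6, 7] (all sums mod 11).
  S_0 = Σ v_i r_i = 2·5 + 2·0 + 3·10 + 7·6 + 8·7 = 138 ≡ 6.
  S_1 = Σ v_i α_i r_i = 2·1·5 + 2·5·0 + 3·8·10 + 7·10·6 + 8·6·7 = 1006 ≡ 5.
  α_i^2 mod 11 = [1, 3, 9, 1, 3].
  S_2 = Σ v_i α_i^2 r_i = 2·1·5 + 2·3·0 + 3·9·10 + 7·1·6 + 8·3·7 = 490 ≡ 6.
  S = (6, 5, 6) ≠ 0, so r is not a codeword (an error is present).
Step 3: locate the error. For a single error e at position i, S_ℓ = v_i·e·α_i^ℓ, so α_err = S_1/S_0.
  S_0^{−1} = 6^{−1} = 2 (mod 11), so α_err = 5·2 = 10 ≡ 10 = α_4. Error position i = 4.
  Consistency check: S_2/S_1 = 6·9 = 54 ≡ 10 = α_err ✓ (single-error assumption holds).
Step 4: error magnitude e = S_0/v_4 = S_0·∏_{j≠4}(α_4 − α_j) = 6·8 = 48 ≡ 4 (mod 11).
Step 5: correct position 4: c_4 = r_4 − e = 6 − 4 ≡ 2 (mod 11). Hence c = [5, 0, 10, 2, 7].
  Check: interpolating c through the α_i gives m(x) = 9 + 7·x (degree < 2) with m(α_i) = c_i for every i, so c is indeed a codeword.


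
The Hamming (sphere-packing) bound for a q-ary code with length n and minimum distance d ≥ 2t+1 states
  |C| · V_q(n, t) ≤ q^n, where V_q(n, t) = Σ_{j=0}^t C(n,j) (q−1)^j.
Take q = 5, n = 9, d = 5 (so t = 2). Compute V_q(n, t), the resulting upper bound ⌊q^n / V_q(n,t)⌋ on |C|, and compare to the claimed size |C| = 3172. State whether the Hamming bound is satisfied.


V_q(n, t) = 613, q^n = 1953125, Hamming bound = 3186, |C| = 3172 ≤ bound (satisfied).

Step 1: Compute V_q(n, t) = Σ_{j=0}^2 C(n, j) (q−1)^j.
  j = 0: C(9,0)·(4)^0 = 1·1 = 1.
  j = 1: C(9,1)·(4)^1 = 9·4 = 36.
  j = 2: C(9,2)·(4)^2 = 36·16 = 576.
  V_q(n, t) = 1 + 36 + 576 = 613.
Step 2: q^n = 5^9 = 1953125.
Step 3: Hamming bound ⌊q^n / V_q(n,t)⌋ = ⌊1953125/613⌋ = 3186.
Step 4: Compare |C| = 3172 to 3186: satisfied.
The claimed |C| lies below the Hamming bound.


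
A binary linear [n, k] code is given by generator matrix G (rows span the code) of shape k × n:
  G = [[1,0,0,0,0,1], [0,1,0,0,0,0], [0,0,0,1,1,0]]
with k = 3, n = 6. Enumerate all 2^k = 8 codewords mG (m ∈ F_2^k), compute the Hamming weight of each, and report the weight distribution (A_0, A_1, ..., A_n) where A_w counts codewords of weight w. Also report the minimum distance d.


Weight distribution: A_0 = 1, A_1 = 1, A_2 = 2, A_3 = 2, A_4 = 1, A_5 = 1. Minimum distance d = 1.

Enumerate all 2^3 = 8 messages m ∈ F_2^3.
For each, compute codeword c = mG in F_2^6, then tally its weight.
  m = 000 → c = 000000, weight = 0.
  m = 100 → c = 100001, weight = 2.
  m = 010 → c = 010000, weight = 1.
  m = 110 → c = 110001, weight = 3.
  m = 001 → c = 000110, weight = 2.
  m = 101 → c = 100111, weight = 4.
  m = 011 → c = 010110, weight = 3.
  m = 111 → c = 110111, weight = 5.
Tally weights:
  weight 0: 1 codewords.
  weight 1: 1 codewords.
  weight 2: 2 codewords.
  weight 3: 2 codewords.
  weight 4: 1 codewords.
  weight 5: 1 codewords.
Minimum distance d = smallest w > 0 with A_w > 0 = 1.
Sanity: Σ A_w = 8 = 2^3 = 8 ✓.


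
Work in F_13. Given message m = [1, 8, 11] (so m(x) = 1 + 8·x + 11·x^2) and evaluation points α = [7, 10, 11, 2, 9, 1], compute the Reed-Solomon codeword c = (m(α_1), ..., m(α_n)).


c = [11, 11, 3, 9, 2, 7]

Message polynomial: m(x) = 1 + 8·x + 11·x^2 (mod 13).
For each evaluation point α_i, compute m(α_i) mod 13:
  α_1 = 7: Horner steps 11 → 7 → 11, so m(7) = 11.
  α_2 = 10: Horner steps 11 → 1 → 11, so m(10) = 11.
  α_3 = 11: Horner steps 11 → 12 → 3, so m(11) = 3.
  α_4 = 2: Horner steps 11 → 4 → 9, so m(2) = 9.
  α_5 = 9: Horner steps 11 → 3 → 2, so m(9) = 2.
  α_6 = 1: Horner steps 11 → 6 → 7, so m(1) = 7.
Codeword c = [11, 11, 3, 9, 2, 7] ∈ F_13^6.


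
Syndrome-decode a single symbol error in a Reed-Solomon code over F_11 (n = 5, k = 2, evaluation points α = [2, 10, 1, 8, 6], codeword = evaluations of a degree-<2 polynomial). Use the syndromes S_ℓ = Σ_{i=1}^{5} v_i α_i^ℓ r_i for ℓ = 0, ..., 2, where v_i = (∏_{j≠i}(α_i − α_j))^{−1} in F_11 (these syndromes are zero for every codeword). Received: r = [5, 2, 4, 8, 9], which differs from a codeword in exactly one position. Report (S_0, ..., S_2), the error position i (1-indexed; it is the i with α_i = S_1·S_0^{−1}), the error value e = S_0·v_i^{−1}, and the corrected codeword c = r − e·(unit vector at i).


S = (1, 8, 9), error at position 4, error magnitude e = 8, c = [5, 2, 4, 0, 9].

Step 1: column multipliers v_i = (∏_{j≠i}(α_i − α_j))^{−1} mod 11.
  i = 1 (α = 2): (2−10)(2−1)(2−8)(2−6) = (−8)·1·(−6)·(−4) = −192 ≡ 6, so v_1 = 6^{−1} = 2 (mod 11).
  i = 2 (α = 10): (10−2)(10−1)(10−8)(10−6) = 8·9·2·4 = 576 ≡ 4, so v_2 = 4^{−1} = 3 (mod 11).
  i = 3 (α = 1): (1−2)(1−10)(1−8)(1−6) = (−1)·(−9)·(−7)·(−5) = 315 ≡ 7, so v_3 = 7^{−1} = 8 (mod 11).
  i = 4 (α = 8): (8−2)(8−10)(8−1)(8−6) = 6·(−2)·7·2 = −168 ≡ 8, so v_4 = 8^{−1} = 7 (mod 11).
  i = 5 (α = 6): (6−2)(6−10)(6−1)(6−8) = 4·(−4)·5·(−2) = 160 ≡ 6, so v_5 = 6^{−1} = 2 (mod 11).
  v = [2, 3, 8, 7, 2].
Step 2: syndromes of r = [5, 2, 4, 8, 9] (all sums mod 11).
  S_0 = Σ v_i r_i = 2·5 + 3·2 + 8·4 + 7·8 + 2·9 = 122 ≡ 1.
  S_1 = Σ v_i α_i r_i = 2·2·5 + 3·10·2 + 8·1·4 + 7·8·8 + 2·6·9 = 668 ≡ 8.
  α_i^2 mod 11 = [4, 1, 1, 9, 3].
  S_2 = Σ v_i α_i^2 r_i = 2·4·5 + 3·1·2 + 8·1·4 + 7·9·8 + 2·3·9 = 636 ≡ 9.
  S = (1, 8, 9) ≠ 0, so r is not a codeword (an error is present).
Step 3: locate the error. For a single error e at position i, S_ℓ = v_i·e·α_i^ℓ, so α_err = S_1/S_0.
  S_0^{−1} = 1^{−1} = 1 (mod 11), so α_err = 8·1 = 8 ≡ 8 = α_4. Error position i = 4.
  Consistency check: S_2/S_1 = 9·7 = 63 ≡ 8 = α_err ✓ (single-error assumption holds).
Step 4: error magnitude e = S_0/v_4 = S_0·∏_{j≠4}(α_4 − α_j) = 1·8 = 8 ≡ 8 (mod 11).
Step 5: correct position 4: c_4 = r_4 − e = 8 − 8 ≡ 0 (mod 11). Hence c = [5, 2, 4, 0, 9].
  Check: interpolating c through the α_i gives m(x) = 3 + 1·x (degree < 2) with m(α_i) = c_i for every i, so c is indeed a codeword.


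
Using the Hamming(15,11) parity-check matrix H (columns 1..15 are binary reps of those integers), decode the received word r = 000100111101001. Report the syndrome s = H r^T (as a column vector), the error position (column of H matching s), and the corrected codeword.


s = (1, 0, 1, 1)^T, error position = 11, corrected codeword c = 000100111111001

Compute s = H r^T mod 2 one row at a time:
  s_1 = 1 + 1 + 1 + 0 + 1 + 0 + 0 + 1 = 5 ≡ 1 (mod 2).
  s_2 = 1 + 0 + 0 + 1 + 1 + 0 + 0 + 1 = 4 ≡ 0 (mod 2).
  s_3 = 0 + 0 + 0 + 1 + 1 + 0 + 0 + 1 = 3 ≡ 1 (mod 2).
  s_4 = 0 + 0 + 0 + 1 + 1 + 0 + 0 + 1 = 3 ≡ 1 (mod 2).
s = (1, 0, 1, 1)^T — this equals column 11 of H (binary 1011), so error is at position 11.
Correct: flip bit 11 of r = 000100111101001 to get c = 000100111111001.


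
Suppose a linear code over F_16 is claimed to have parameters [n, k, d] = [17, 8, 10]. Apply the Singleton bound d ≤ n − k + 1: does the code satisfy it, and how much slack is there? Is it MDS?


Singleton RHS = n − k + 1 = 10, slack = 0, bound satisfied, MDS.

Singleton bound: d ≤ n − k + 1.
Here n = 17, k = 8, so n − k + 1 = 10.
Given d = 10, check d ≤ 10: YES.
Slack = (n − k + 1) − d = 0.
The code is MDS (slack = 0).
Description: the claimed parameters are [17, 8, 10]_16; such a code would be MDS (meets Singleton bound).


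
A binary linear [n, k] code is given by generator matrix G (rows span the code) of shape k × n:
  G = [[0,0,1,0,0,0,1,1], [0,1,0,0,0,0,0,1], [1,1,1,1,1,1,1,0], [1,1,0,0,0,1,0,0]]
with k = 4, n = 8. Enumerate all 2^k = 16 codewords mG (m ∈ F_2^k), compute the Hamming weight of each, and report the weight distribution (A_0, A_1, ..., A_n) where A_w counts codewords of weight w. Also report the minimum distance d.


Weight distribution: A_0 = 1, A_2 = 1, A_3 = 6, A_4 = 3, A_6 = 3, A_7 = 2. Minimum distance d = 2.

Enumerate all 2^4 = 16 messages m ∈ F_2^4.
For each, compute codeword c = mG in F_2^8, then tally its weight.
  m = 0000 → c = 00000000, weight = 0.
  m = 1000 → c = 00100011, weight = 3.
  m = 0100 → c = 01000001, weight = 2.
  m = 1100 → c = 01100010, weight = 3.
  m = 0010 → c = 11111110, weight = 7.
  m = 1010 → c = 11011101, weight = 6.
  m = 0110 → c = 10111111, weight = 7.
  m = 1110 → c = 10011100, weight = 4.
  m = 0001 → c = 11000100, weight = 3.
  m = 1001 → c = 11100111, weight = 6.
  m = 0101 → c = 10000101, weight = 3.
  m = 1101 → c = 10100110, weight = 4.
  m = 0011 → c = 00111010, weight = 4.
  m = 1011 → c = 00011001, weight = 3.
  m = 0111 → c = 01111011, weight = 6.
  m = 1111 → c = 01011000, weight = 3.
Tally weights:
  weight 0: 1 codewords.
  weight 2: 1 codewords.
  weight 3: 6 codewords.
  weight 4: 3 codewords.
  weight 6: 3 codewords.
  weight 7: 2 codewords.
Minimum distance d = smallest w > 0 with A_w > 0 = 2.
Sanity: Σ A_w = 16 = 2^4 = 16 ✓.


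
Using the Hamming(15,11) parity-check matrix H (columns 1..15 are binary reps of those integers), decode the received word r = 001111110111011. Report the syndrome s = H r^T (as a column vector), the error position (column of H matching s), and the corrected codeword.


s = (0, 1, 1, 1)^T, error position = 7, corrected codeword c = 001111010111011

Compute s = H r^T mod 2 one row at a time:
  s_1 = 1 + 0 + 1 + 1 + 1 + 0 + 1 + 1 = 6 ≡ 0 (mod 2).
  s_2 = 1 + 1 + 1 + 1 + 1 + 0 + 1 + 1 = 7 ≡ 1 (mod 2).
  s_3 = 0 + 1 + 1 + 1 + 1 + 1 + 1 + 1 = 7 ≡ 1 (mod 2).
  s_4 = 0 + 1 + 1 + 1 + 0 + 1 + 0 + 1 = 5 ≡ 1 (mod 2).
s = (0, 1, 1, 1)^T — this equals column 7 of H (binary 0111), so error is at position 7.
Correct: flip bit 7 of r = 001111110111011 to get c = 001111010111011.


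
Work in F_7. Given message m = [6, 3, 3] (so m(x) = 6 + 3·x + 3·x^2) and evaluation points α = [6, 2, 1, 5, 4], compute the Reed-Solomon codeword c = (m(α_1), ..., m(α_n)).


c = [6, 3, 5, 5, 3]

Message polynomial: m(x) = 6 + 3·x + 3·x^2 (mod 7).
For each evaluation point α_i, compute m(α_i) mod 7:
  α_1 = 6: Horner steps 3 → 0 → 6, so m(6) = 6.
  α_2 = 2: Horner steps 3 → 2 → 3, so m(2) = 3.
  α_3 = 1: Horner steps 3 → 6 → 5, so m(1) = 5.
  α_4 = 5: Horner steps 3 → 4 → 5, so m(5) = 5.
  α_5 = 4: Horner steps 3 → 1 → 3, so m(4) = 3.
Codeword c = [6, 3, 5, 5, 3] ∈ F_7^5.


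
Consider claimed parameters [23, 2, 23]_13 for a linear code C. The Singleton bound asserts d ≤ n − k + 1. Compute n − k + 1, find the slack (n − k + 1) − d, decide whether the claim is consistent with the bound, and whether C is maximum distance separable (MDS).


Singleton RHS = n − k + 1 = 22, slack = -1, bound violated (no such code; not MDS).

Singleton bound: d ≤ n − k + 1.
Here n = 23, k = 2, so n − k + 1 = 22.
Given d = 23, check d ≤ 22: NO.
Slack = (n − k + 1) − d = -1.
The slack is negative: d = 23 exceeds n − k + 1 = 22 by 1, so the Singleton bound is violated and no linear [23, 2, 23]_13 code can exist. In particular it is not MDS (MDS requires d = n − k + 1 exactly).
Description: the claimed parameters are [23, 2, 23]_13; such a code would be impossible (violates the Singleton bound).


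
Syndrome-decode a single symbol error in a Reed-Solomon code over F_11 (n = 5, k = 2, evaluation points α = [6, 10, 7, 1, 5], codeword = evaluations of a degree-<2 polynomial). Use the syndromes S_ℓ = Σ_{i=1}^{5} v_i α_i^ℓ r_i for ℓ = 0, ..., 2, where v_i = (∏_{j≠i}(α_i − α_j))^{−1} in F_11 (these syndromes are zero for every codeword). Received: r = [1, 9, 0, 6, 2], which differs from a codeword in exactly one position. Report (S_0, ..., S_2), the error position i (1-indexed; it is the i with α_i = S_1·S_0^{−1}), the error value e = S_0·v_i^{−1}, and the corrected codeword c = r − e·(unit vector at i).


S = (1, 10, 1), error at position 2, error magnitude e = 1, c = [1, 8, 0, 6, 2].

Step 1: column multipliers v_i = (∏_{j≠i}(α_i − α_j))^{−1} mod 11.
  i = 1 (α = 6): (6−10)(6−7)(6−1)(6−5) = (−4)·(−1)·5·1 = 20 ≡ 9, so v_1 = 9^{−1} = 5 (mod 11).
  i = 2 (α = 10): (10−6)(10−7)(10−1)(10−5) = 4·3·9·5 = 540 ≡ 1, so v_2 = 1^{−1} = 1 (mod 11).
  i = 3 (α = 7): (7−6)(7−10)(7−1)(7−5) = 1·(−3)·6·2 = −36 ≡ 8, so v_3 = 8^{−1} = 7 (mod 11).
  i = 4 (α = 1): (1−6)(1−10)(1−7)(1−5) = (−5)·(−9)·(−6)·(−4) = 1080 ≡ 2, so v_4 = 2^{−1} = 6 (mod 11).
  i = 5 (α = 5): (5−6)(5−10)(5−7)(5−1) = (−1)·(−5)·(−2)·4 = −40 ≡ 4, so v_5 = 4^{−1} = 3 (mod 11).
  v = [5, 1, 7, 6, 3].
Step 2: syndromes of r = [1, 9, 0, 6, 2] (all sums mod 11).
  S_0 = Σ v_i r_i = 5·1 + 1·9 + 7·0 + 6·6 + 3·2 = 56 ≡ 1.
  S_1 = Σ v_i α_i r_i = 5·6·1 + 1·10·9 + 7·7·0 + 6·1·6 + 3·5·2 = 186 ≡ 10.
  α_i^2 mod 11 = [3, 1, 5, 1, 3].
  S_2 = Σ v_i α_i^2 r_i = 5·3·1 + 1·1·9 + 7·5·0 + 6·1·6 + 3·3·2 = 78 ≡ 1.
  S = (1, 10, 1) ≠ 0, so r is not a codeword (an error is present).
Step 3: locate the error. For a single error e at position i, S_ℓ = v_i·e·α_i^ℓ, so α_err = S_1/S_0.
  S_0^{−1} = 1^{−1} = 1 (mod 11), so α_err = 10·1 = 10 ≡ 10 = α_2. Error position i = 2.
  Consistency check: S_2/S_1 = 1·10 = 10 ≡ 10 = α_err ✓ (single-error assumption holds).
Step 4: error magnitude e = S_0/v_2 = S_0·∏_{j≠2}(α_2 − α_j) = 1·1 = 1 ≡ 1 (mod 11).
Step 5: correct position 2: c_2 = r_2 − e = 9 − 1 ≡ 8 (mod 11). Hence c = [1, 8, 0, 6, 2].
  Check: interpolating c through the α_i gives m(x) = 7 + 10·x (degree < 2) with m(α_i) = c_i for every i, so c is indeed a codeword.


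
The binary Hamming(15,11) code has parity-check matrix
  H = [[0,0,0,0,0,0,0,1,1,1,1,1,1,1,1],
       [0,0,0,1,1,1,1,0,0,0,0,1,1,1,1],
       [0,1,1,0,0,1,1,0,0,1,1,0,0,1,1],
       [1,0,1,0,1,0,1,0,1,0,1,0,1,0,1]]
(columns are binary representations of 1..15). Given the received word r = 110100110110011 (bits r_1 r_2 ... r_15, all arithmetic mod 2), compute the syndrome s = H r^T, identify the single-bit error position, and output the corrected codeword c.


s = (1, 0, 0, 0)^T, error position = 8, corrected codeword c = 110100100110011

Compute s = H r^T mod 2 one row at a time:
  s_1 = 1 + 0 + 1 + 1 + 0 + 0 + 1 + 1 = 5 ≡ 1 (mod 2).
  s_2 = 1 + 0 + 0 + 1 + 0 + 0 + 1 + 1 = 4 ≡ 0 (mod 2).
  s_3 = 1 + 0 + 0 + 1 + 1 + 1 + 1 + 1 = 6 ≡ 0 (mod 2).
  s_4 = 1 + 0 + 0 + 1 + 0 + 1 + 0 + 1 = 4 ≡ 0 (mod 2).
s = (1, 0, 0, 0)^T — this equals column 8 of H (binary 1000), so error is at position 8.
Correct: flip bit 8 of r = 110100110110011 to get c = 110100100110011.


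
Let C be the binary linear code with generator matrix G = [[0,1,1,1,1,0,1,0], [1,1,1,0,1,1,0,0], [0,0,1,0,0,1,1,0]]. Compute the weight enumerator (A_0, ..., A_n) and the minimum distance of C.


Weight distribution: A_0 = 1, A_3 = 2, A_4 = 3, A_5 = 2. Minimum distance d = 3.

Enumerate all 2^3 = 8 messages m ∈ F_2^3.
For each, compute codeword c = mG in F_2^8, then tally its weight.
  m = 000 → c = 00000000, weight = 0.
  m = 100 → c = 01111010, weight = 5.
  m = 010 → c = 11101100, weight = 5.
  m = 110 → c = 10010110, weight = 4.
  m = 001 → c = 00100110, weight = 3.
  m = 101 → c = 01011100, weight = 4.
  m = 011 → c = 11001010, weight = 4.
  m = 111 → c = 10110000, weight = 3.
Tally weights:
  weight 0: 1 codewords.
  weight 3: 2 codewords.
  weight 4: 3 codewords.
  weight 5: 2 codewords.
Minimum distance d = smallest w > 0 with A_w > 0 = 3.
Sanity: Σ A_w = 8 = 2^3 = 8 ✓.


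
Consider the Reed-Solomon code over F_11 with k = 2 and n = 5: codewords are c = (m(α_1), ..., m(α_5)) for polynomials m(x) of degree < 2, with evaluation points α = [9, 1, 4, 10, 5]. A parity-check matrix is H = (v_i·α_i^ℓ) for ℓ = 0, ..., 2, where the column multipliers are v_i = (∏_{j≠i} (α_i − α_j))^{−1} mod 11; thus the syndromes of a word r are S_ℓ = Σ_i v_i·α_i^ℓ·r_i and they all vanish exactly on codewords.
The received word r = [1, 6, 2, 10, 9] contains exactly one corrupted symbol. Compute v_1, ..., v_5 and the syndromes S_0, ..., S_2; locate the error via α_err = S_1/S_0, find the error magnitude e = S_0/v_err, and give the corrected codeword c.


S = (10, 7, 6), error at position 3, error magnitude e = 2, c = [1, 6, 0, 10, 9].

Step 1: column multipliers v_i = (∏_{j≠i}(α_i − α_j))^{−1} mod 11.
  i = 1 (α = 9): (9−1)(9−4)(9−10)(9−5) = 8·5·(−1)·4 = −160 ≡ 5, so v_1 = 5^{−1} = 9 (mod 11).
  i = 2 (α = 1): (1−9)(1−4)(1−10)(1−5) = (−8)·(−3)·(−9)·(−4) = 864 ≡ 6, so v_2 = 6^{−1} = 2 (mod 11).
  i = 3 (α = 4): (4−9)(4−1)(4−10)(4−5) = (−5)·3·(−6)·(−1) = −90 ≡ 9, so v_3 = 9^{−1} = 5 (mod 11).
  i = 4 (α = 10): (10−9)(10−1)(10−4)(10−5) = 1·9·6·5 = 270 ≡ 6, so v_4 = 6^{−1} = 2 (mod 11).
  i = 5 (α = 5): (5−9)(5−1)(5−4)(5−10) = (−4)·4·1·(−5) = 80 ≡ 3, so v_5 = 3^{−1} = 4 (mod 11).
  v = [9, 2, 5, 2, 4].
Step 2: syndromes of r = [1, 6, 2, 10, 9] (all sums mod 11).
  S_0 = Σ v_i r_i = 9·1 + 2·6 + 5·2 + 2·10 + 4·9 = 87 ≡ 10.
  S_1 = Σ v_i α_i r_i = 9·9·1 + 2·1·6 + 5·4·2 + 2·10·10 + 4·5·9 = 513 ≡ 7.
  α_i^2 mod 11 = [4, 1, 5, 1, 3].
  S_2 = Σ v_i α_i^2 r_i = 9·4·1 + 2·1·6 + 5·5·2 + 2·1·10 + 4·3·9 = 226 ≡ 6.
  S = (10, 7, 6) ≠ 0, so r is not a codeword (an error is present).
Step 3: locate the error. For a single error e at position i, S_ℓ = v_i·e·α_i^ℓ, so α_err = S_1/S_0.
  S_0^{−1} = 10^{−1} = 10 (mod 11), so α_err = 7·10 = 70 ≡ 4 = α_3. Error position i = 3.
  Consistency check: S_2/S_1 = 6·8 = 48 ≡ 4 = α_err ✓ (single-error assumption holds).
Step 4: error magnitude e = S_0/v_3 = S_0·∏_{j≠3}(α_3 − α_j) = 10·9 = 90 ≡ 2 (mod 11).
Step 5: correct position 3: c_3 = r_3 − e = 2 − 2 ≡ 0 (mod 11). Hence c = [1, 6, 0, 10, 9].
  Check: interpolating c through the α_i gives m(x) = 8 + 9·x (degree < 2) with m(α_i) = c_i for every i, so c is indeed a codeword.


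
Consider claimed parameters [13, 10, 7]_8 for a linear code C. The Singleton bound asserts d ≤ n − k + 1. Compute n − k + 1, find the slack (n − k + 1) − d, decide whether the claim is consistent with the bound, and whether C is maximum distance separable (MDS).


Singleton RHS = n − k + 1 = 4, slack = -3, bound violated (no such code; not MDS).

Singleton bound: d ≤ n − k + 1.
Here n = 13, k = 10, so n − k + 1 = 4.
Given d = 7, check d ≤ 4: NO.
Slack = (n − k + 1) − d = -3.
The slack is negative: d = 7 exceeds n − k + 1 = 4 by 3, so the Singleton bound is violated and no linear [13, 10, 7]_8 code can exist. In particular it is not MDS (MDS requires d = n − k + 1 exactly).
Description: the claimed parameters are [13, 10, 7]_8; such a code would be impossible (violates the Singleton bound).


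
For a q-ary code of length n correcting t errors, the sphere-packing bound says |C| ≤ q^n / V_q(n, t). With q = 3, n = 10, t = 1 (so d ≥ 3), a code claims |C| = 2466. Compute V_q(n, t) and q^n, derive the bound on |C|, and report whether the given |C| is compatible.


V_q(n, t) = 21, q^n = 59049, Hamming bound = 2811, |C| = 2466 ≤ bound (satisfied).

Step 1: Compute V_q(n, t) = Σ_{j=0}^1 C(n, j) (q−1)^j.
  j = 0: C(10,0)·(2)^0 = 1·1 = 1.
  j = 1: C(10,1)·(2)^1 = 10·2 = 20.
  V_q(n, t) = 1 + 20 = 21.
Step 2: q^n = 3^10 = 59049.
Step 3: Hamming bound ⌊q^n / V_q(n,t)⌋ = ⌊59049/21⌋ = 2811.
Step 4: Compare |C| = 2466 to 2811: satisfied.
The claimed |C| lies below the Hamming bound.


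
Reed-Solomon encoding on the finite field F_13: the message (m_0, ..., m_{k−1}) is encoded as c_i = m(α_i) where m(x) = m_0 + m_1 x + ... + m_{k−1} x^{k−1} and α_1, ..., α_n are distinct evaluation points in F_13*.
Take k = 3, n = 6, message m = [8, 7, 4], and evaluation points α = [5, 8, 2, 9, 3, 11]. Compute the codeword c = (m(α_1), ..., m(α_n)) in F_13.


c = [0, 8, 12, 5, 0, 10]

Message polynomial: m(x) = 8 + 7·x + 4·x^2 (mod 13).
For each evaluation point α_i, compute m(α_i) mod 13:
  α_1 = 5: Horner steps 4 → 1 → 0, so m(5) = 0.
  α_2 = 8: Horner steps 4 → 0 → 8, so m(8) = 8.
  α_3 = 2: Horner steps 4 → 2 → 12, so m(2) = 12.
  α_4 = 9: Horner steps 4 → 4 → 5, so m(9) = 5.
  α_5 = 3: Horner steps 4 → 6 → 0, so m(3) = 0.
  α_6 = 11: Horner steps 4 → 12 → 10, so m(11) = 10.
Codeword c = [0, 8, 12, 5, 0, 10] ∈ F_13^6.


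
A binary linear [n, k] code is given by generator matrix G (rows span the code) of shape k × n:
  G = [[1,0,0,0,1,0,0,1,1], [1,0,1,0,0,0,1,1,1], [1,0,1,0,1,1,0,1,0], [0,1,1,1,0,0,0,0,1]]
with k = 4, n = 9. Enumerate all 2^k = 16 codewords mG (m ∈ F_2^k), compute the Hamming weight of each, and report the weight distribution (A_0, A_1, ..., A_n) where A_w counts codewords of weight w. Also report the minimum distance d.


Weight distribution: A_0 = 1, A_3 = 3, A_4 = 4, A_5 = 4, A_6 = 2, A_7 = 1, A_8 = 1. Minimum distance d = 3.

Enumerate all 2^4 = 16 messages m ∈ F_2^4.
For each, compute codeword c = mG in F_2^9, then tally its weight.
  m = 0000 → c = 000000000, weight = 0.
  m = 1000 → c = 100010011, weight = 4.
  m = 0100 → c = 101000111, weight = 5.
  m = 1100 → c = 001010100, weight = 3.
  m = 0010 → c = 101011010, weight = 5.
  m = 1010 → c = 001001001, weight = 3.
  m = 0110 → c = 000011101, weight = 4.
  m = 1110 → c = 100001110, weight = 4.
  m = 0001 → c = 011100001, weight = 4.
  m = 1001 → c = 111110010, weight = 6.
  m = 0101 → c = 110100110, weight = 5.
  m = 1101 → c = 010110101, weight = 5.
  m = 0011 → c = 110111011, weight = 7.
  m = 1011 → c = 010101000, weight = 3.
  m = 0111 → c = 011111100, weight = 6.
  m = 1111 → c = 111101111, weight = 8.
Tally weights:
  weight 0: 1 codewords.
  weight 3: 3 codewords.
  weight 4: 4 codewords.
  weight 5: 4 codewords.
  weight 6: 2 codewords.
  weight 7: 1 codewords.
  weight 8: 1 codewords.
Minimum distance d = smallest w > 0 with A_w > 0 = 3.
Sanity: Σ A_w = 16 = 2^4 = 16 ✓.


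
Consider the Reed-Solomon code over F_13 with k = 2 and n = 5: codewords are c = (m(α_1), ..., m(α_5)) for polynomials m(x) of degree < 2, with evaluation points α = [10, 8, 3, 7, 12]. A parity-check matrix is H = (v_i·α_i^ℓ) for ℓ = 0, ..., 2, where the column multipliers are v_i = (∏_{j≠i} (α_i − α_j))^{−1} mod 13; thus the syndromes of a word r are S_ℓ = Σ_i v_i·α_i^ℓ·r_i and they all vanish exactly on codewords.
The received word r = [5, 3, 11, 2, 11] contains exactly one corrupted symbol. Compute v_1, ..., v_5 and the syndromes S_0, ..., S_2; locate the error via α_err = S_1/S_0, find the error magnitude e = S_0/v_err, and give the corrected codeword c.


S = (12, 1, 12), error at position 5, error magnitude e = 4, c = [5, 3, 11, 2, 7].

Step 1: column multipliers v_i = (∏_{j≠i}(α_i − α_j))^{−1} mod 13.
  i = 1 (α = 10): (10−8)(10−3)(10−7)(10−12) = 2·7·3·(−2) = −84 ≡ 7, so v_1 = 7^{−1} = 2 (mod 13).
  i = 2 (α = 8): (8−10)(8−3)(8−7)(8−12) = (−2)·5·1·(−4) = 40 ≡ 1, so v_2 = 1^{−1} = 1 (mod 13).
  i = 3 (α = 3): (3−10)(3−8)(3−7)(3−12) = (−7)·(−5)·(−4)·(−9) = 1260 ≡ 12, so v_3 = 12^{−1} = 12 (mod 13).
  i = 4 (α = 7): (7−10)(7−8)(7−3)(7−12) = (−3)·(−1)·4·(−5) = −60 ≡ 5, so v_4 = 5^{−1} = 8 (mod 13).
  i = 5 (α = 12): (12−10)(12−8)(12−3)(12−7) = 2·4·9·5 = 360 ≡ 9, so v_5 = 9^{−1} = 3 (mod 13).
  v = [2, 1, 12, 8, 3].
Step 2: syndromes of r = [5, 3, 11, 2, 11] (all sums mod 13).
  S_0 = Σ v_i r_i = 2·5 + 1·3 + 12·11 + 8·2 + 3·11 = 194 ≡ 12.
  S_1 = Σ v_i α_i r_i = 2·10·5 + 1·8·3 + 12·3·11 + 8·7·2 + 3·12·11 = 1028 ≡ 1.
  α_i^2 mod 13 = [9, 12, 9, 10, 1].
  S_2 = Σ v_i α_i^2 r_i = 2·9·5 + 1·12·3 + 12·9·11 + 8·10·2 + 3·1·11 = 1507 ≡ 12.
  S = (12, 1, 12) ≠ 0, so r is not a codeword (an error is present).
Step 3: locate the error. For a single error e at position i, S_ℓ = v_i·e·α_i^ℓ, so α_err = S_1/S_0.
  S_0^{−1} = 12^{−1} = 12 (mod 13), so α_err = 1·12 = 12 ≡ 12 = α_5. Error position i = 5.
  Consistency check: S_2/S_1 = 12·1 = 12 ≡ 12 = α_err ✓ (single-error assumption holds).
Step 4: error magnitude e = S_0/v_5 = S_0·∏_{j≠5}(α_5 − α_j) = 12·9 = 108 ≡ 4 (mod 13).
Step 5: correct position 5: c_5 = r_5 − e = 11 − 4 ≡ 7 (mod 13). Hence c = [5, 3, 11, 2, 7].
  Check: interpolating c through the α_i gives m(x) = 8 + 1·x (degree < 2) with m(α_i) = c_i for every i, so c is indeed a codeword.


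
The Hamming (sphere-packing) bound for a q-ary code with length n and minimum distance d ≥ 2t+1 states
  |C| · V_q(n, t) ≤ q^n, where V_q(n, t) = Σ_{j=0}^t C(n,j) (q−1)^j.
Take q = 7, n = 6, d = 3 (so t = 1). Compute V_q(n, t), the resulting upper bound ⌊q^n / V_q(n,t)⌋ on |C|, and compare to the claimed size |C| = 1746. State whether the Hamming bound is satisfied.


V_q(n, t) = 37, q^n = 117649, Hamming bound = 3179, |C| = 1746 ≤ bound (satisfied).

Step 1: Compute V_q(n, t) = Σ_{j=0}^1 C(n, j) (q−1)^j.
  j = 0: C(6,0)·(6)^0 = 1·1 = 1.
  j = 1: C(6,1)·(6)^1 = 6·6 = 36.
  V_q(n, t) = 1 + 36 = 37.
Step 2: q^n = 7^6 = 117649.
Step 3: Hamming bound ⌊q^n / V_q(n,t)⌋ = ⌊117649/37⌋ = 3179.
Step 4: Compare |C| = 1746 to 3179: satisfied.
The claimed |C| lies below the Hamming bound.


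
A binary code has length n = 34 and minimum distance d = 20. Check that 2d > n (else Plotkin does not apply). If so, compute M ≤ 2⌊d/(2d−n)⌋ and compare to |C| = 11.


Plotkin bound M ≤ 6; given |C| = 11 > bound (violated).

Check applicability: 2d = 40, n = 34.
2d − n = 6 > 0, so Plotkin applies.
Compute d/(2d−n) = 20/6 ≈ 3.3333.
⌊d/(2d−n)⌋ = 3.
Plotkin bound: M ≤ 2·3 = 6.
Given |C| = 11, check: VIOLATED.
This |C| is above the Plotkin bound, so no binary code with n = 34, d = 20 and 11 codewords exists.


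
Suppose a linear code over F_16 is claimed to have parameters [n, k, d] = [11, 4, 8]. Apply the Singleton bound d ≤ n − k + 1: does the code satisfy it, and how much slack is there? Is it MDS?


Singleton RHS = n − k + 1 = 8, slack = 0, bound satisfied, MDS.

Singleton bound: d ≤ n − k + 1.
Here n = 11, k = 4, so n − k + 1 = 8.
Given d = 8, check d ≤ 8: YES.
Slack = (n − k + 1) − d = 0.
The code is MDS (slack = 0).
Description: the claimed parameters are [11, 4, 8]_16; such a code would be MDS (meets Singleton bound).


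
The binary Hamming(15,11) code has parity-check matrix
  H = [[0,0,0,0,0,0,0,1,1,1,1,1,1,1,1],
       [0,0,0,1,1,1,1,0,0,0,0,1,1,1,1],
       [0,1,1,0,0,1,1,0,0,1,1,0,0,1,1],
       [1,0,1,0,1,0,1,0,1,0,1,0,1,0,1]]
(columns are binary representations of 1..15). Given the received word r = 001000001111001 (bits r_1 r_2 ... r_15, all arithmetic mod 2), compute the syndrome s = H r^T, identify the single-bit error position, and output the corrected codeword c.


s = (1, 0, 0, 0)^T, error position = 8, corrected codeword c = 001000011111001

Compute s = H r^T mod 2 one row at a time:
  s_1 = 0 + 1 + 1 + 1 + 1 + 0 + 0 + 1 = 5 ≡ 1 (mod 2).
  s_2 = 0 + 0 + 0 + 0 + 1 + 0 + 0 + 1 = 2 ≡ 0 (mod 2).
  s_3 = 0 + 1 + 0 + 0 + 1 + 1 + 0 + 1 = 4 ≡ 0 (mod 2).
  s_4 = 0 + 1 + 0 + 0 + 1 + 1 + 0 + 1 = 4 ≡ 0 (mod 2).
s = (1, 0, 0, 0)^T — this equals column 8 of H (binary 1000), so error is at position 8.
Correct: flip bit 8 of r = 001000001111001 to get c = 001000011111001.


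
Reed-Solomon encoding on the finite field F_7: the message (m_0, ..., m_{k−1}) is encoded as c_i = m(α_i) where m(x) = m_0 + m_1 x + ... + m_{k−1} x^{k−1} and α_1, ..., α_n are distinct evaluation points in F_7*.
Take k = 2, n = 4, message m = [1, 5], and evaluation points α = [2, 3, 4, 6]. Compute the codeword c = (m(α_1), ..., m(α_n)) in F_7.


c = [4, 2, 0, 3]

Message polynomial: m(x) = 1 + 5·x (mod 7).
For each evaluation point α_i, compute m(α_i) mod 7:
  α_1 = 2: Horner steps 5 → 4, so m(2) = 4.
  α_2 = 3: Horner steps 5 → 2, so m(3) = 2.
  α_3 = 4: Horner steps 5 → 0, so m(4) = 0.
  α_4 = 6: Horner steps 5 → 3, so m(6) = 3.
Codeword c = [4, 2, 0, 3] ∈ F_7^4.


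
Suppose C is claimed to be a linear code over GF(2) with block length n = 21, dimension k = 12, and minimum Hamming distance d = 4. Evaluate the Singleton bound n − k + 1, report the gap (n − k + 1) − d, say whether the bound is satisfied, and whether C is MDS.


Singleton RHS = n − k + 1 = 10, slack = 6, bound satisfied, not MDS.

Singleton bound: d ≤ n − k + 1.
Here n = 21, k = 12, so n − k + 1 = 10.
Given d = 4, check d ≤ 10: YES.
Slack = (n − k + 1) − d = 6.
The code is NOT MDS (slack = 6 > 0).
Description: the claimed parameters are [21, 12, 4]_2; such a code would be non-MDS.


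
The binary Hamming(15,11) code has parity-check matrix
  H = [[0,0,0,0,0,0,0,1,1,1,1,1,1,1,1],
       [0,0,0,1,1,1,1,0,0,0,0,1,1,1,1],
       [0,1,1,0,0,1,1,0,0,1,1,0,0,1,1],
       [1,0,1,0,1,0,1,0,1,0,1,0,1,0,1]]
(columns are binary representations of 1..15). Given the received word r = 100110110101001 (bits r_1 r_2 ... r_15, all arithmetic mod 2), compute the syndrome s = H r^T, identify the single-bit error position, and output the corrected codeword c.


s = (0, 1, 1, 0)^T, error position = 6, corrected codeword c = 100111110101001

Compute s = H r^T mod 2 one row at a time:
  s_1 = 1 + 0 + 1 + 0 + 1 + 0 + 0 + 1 = 4 ≡ 0 (mod 2).
  s_2 = 1 + 1 + 0 + 1 + 1 + 0 + 0 + 1 = 5 ≡ 1 (mod 2).
  s_3 = 0 + 0 + 0 + 1 + 1 + 0 + 0 + 1 = 3 ≡ 1 (mod 2).
  s_4 = 1 + 0 + 1 + 1 + 0 + 0 + 0 + 1 = 4 ≡ 0 (mod 2).
s = (0, 1, 1, 0)^T — this equals column 6 of H (binary 0110), so error is at position 6.
Correct: flip bit 6 of r = 100110110101001 to get c = 100111110101001.
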